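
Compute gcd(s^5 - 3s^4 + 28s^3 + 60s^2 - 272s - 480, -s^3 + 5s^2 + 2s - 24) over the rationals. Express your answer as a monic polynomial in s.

s^2 - s - 6

Euclidean algorithm in ℚ[s]:
  s^5 - 3s^4 + 28s^3 + 60s^2 - 272s - 480 = (-s^2 - 2s - 40)(-s^3 + 5s^2 + 2s - 24) + (240s^2 - 240s - 1440)
  -s^3 + 5s^2 + 2s - 24 = (-(1/240)s + 1/60)(240s^2 - 240s - 1440) + (0)
Last nonzero remainder: 240s^2 - 240s - 1440. Dividing through by 240 gives the monic gcd s^2 - s - 6.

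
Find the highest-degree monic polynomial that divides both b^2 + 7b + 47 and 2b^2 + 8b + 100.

1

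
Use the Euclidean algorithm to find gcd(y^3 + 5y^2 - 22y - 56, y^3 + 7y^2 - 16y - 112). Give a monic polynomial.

Euclidean algorithm in ℚ[y]:
  y^3 + 5y^2 - 22y - 56 = (y^3 + 7y^2 - 16y - 112) + (-2y^2 - 6y + 56)
  y^3 + 7y^2 - 16y - 112 = (-(1/2)y - 2)(-2y^2 - 6y + 56) + (0)
Last nonzero remainder: -2y^2 - 6y + 56. Dividing through by -2 gives the monic gcd y^2 + 3y - 28.

y^2 + 3y - 28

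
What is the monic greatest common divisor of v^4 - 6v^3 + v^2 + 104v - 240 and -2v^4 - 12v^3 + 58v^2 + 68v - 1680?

By polynomial division,
  v^4 - 6v^3 + v^2 + 104v - 240 = (-1/2)(-2v^4 - 12v^3 + 58v^2 + 68v - 1680) + (-12v^3 + 30v^2 + 138v - 1080)
  -2v^4 - 12v^3 + 58v^2 + 68v - 1680 = ((1/6)v + 17/12)(-12v^3 + 30v^2 + 138v - 1080) + (-(15/2)v^2 + (105/2)v - 150)
  -12v^3 + 30v^2 + 138v - 1080 = ((8/5)v + 36/5)(-(15/2)v^2 + (105/2)v - 150) + (0)
Last nonzero remainder: -(15/2)v^2 + (105/2)v - 150. Dividing through by -15/2 gives the monic gcd v^2 - 7v + 20.

v^2 - 7v + 20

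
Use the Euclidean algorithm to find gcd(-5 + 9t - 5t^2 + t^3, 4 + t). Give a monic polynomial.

Repeated division with remainder:
  t^3 - 5t^2 + 9t - 5 = (t^2 - 9t + 45)(t + 4) + (-185)
  t + 4 = (-(1/185)t - 4/185)(-185) + (0)
The last nonzero remainder is the constant -185, so the polynomials are coprime and gcd = 1.

1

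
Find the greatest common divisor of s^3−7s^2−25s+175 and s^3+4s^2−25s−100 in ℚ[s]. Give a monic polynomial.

Repeated division with remainder:
  s^3−7s^2−25s+175 = (s^3+4s^2−25s−100) + (−11s^2+275)
  s^3+4s^2−25s−100 = (−(1/11)s−4/11)(−11s^2+275) + (0)
Last nonzero remainder: −11s^2+275. Dividing through by −11 gives the monic gcd s^2−25.

s^2−25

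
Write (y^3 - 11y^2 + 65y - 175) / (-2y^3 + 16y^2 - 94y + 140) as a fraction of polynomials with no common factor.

(-y + 5)/(2y - 4)

Euclidean algorithm in ℚ[y]:
  y^3 - 11y^2 + 65y - 175 = (-1/2)(-2y^3 + 16y^2 - 94y + 140) + (-3y^2 + 18y - 105)
  -2y^3 + 16y^2 - 94y + 140 = ((2/3)y - 4/3)(-3y^2 + 18y - 105) + (0)
Last nonzero remainder: -3y^2 + 18y - 105. Dividing through by -3 gives the monic gcd y^2 - 6y + 35.
Cancel y^2 - 6y + 35 from numerator and denominator to get the reduced form.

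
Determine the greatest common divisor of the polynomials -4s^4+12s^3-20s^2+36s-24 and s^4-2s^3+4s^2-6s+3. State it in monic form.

Apply the Euclidean algorithm:
  -4s^4+12s^3-20s^2+36s-24 = (-4)(s^4-2s^3+4s^2-6s+3) + (4s^3-4s^2+12s-12)
  s^4-2s^3+4s^2-6s+3 = ((1/4)s-1/4)(4s^3-4s^2+12s-12) + (0)
Last nonzero remainder: 4s^3-4s^2+12s-12. Dividing through by 4 gives the monic gcd s^3-s^2+3s-3.

s^3-s^2+3s-3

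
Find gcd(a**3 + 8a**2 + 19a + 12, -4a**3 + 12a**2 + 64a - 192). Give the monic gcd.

a + 4

Repeated division with remainder:
  a**3 + 8a**2 + 19a + 12 = (-1/4)(-4a**3 + 12a**2 + 64a - 192) + (11a**2 + 35a - 36)
  -4a**3 + 12a**2 + 64a - 192 = (-(4/11)a + 272/121)(11a**2 + 35a - 36) + (-(3360/121)a - 13440/121)
  11a**2 + 35a - 36 = (-(1331/3360)a + 363/1120)(-(3360/121)a - 13440/121) + (0)
Last nonzero remainder: -(3360/121)a - 13440/121. Dividing through by -3360/121 gives the monic gcd a + 4.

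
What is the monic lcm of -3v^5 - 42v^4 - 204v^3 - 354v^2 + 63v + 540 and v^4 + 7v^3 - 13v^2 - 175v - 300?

v^6 + 9v^5 - 2v^4 - 222v^3 - 611v^2 - 75v + 900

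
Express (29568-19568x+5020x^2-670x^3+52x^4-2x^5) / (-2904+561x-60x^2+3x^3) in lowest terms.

(336-188x+34x^2-2x^3)/(-33+3x)

Repeated division with remainder:
  -2x^5+52x^4-670x^3+5020x^2-19568x+29568 = (-(2/3)x^2+4x-56/3)(3x^3-60x^2+561x-2904) + (-280x^2+2520x-24640)
  3x^3-60x^2+561x-2904 = (-(3/280)x+33/280)(-280x^2+2520x-24640) + (0)
Last nonzero remainder: -280x^2+2520x-24640. Dividing through by -280 gives the monic gcd x^2-9x+88.
Cancel x^2-9x+88 from numerator and denominator to get the reduced form.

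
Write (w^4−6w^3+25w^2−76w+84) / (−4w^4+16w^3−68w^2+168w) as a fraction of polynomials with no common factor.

Euclidean algorithm in ℚ[w]:
  w^4−6w^3+25w^2−76w+84 = (−1/4)(−4w^4+16w^3−68w^2+168w) + (−2w^3+8w^2−34w+84)
  −4w^4+16w^3−68w^2+168w = (2w)(−2w^3+8w^2−34w+84) + (0)
Last nonzero remainder: −2w^3+8w^2−34w+84. Dividing through by −2 gives the monic gcd w^3−4w^2+17w−42.
Cancel w^3−4w^2+17w−42 from numerator and denominator to get the reduced form.

(−w+2)/(4w)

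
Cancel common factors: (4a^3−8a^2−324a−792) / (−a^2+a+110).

Apply the Euclidean algorithm:
  4a^3−8a^2−324a−792 = (−4a+4)(−a^2+a+110) + (112a−1232)
  −a^2+a+110 = (−(1/112)a−5/56)(112a−1232) + (0)
Last nonzero remainder: 112a−1232. Dividing through by 112 gives the monic gcd a−11.
Cancel a−11 from numerator and denominator to get the reduced form.

(−4a^2−36a−72)/(a+10)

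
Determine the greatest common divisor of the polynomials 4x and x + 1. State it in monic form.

1

Apply the Euclidean algorithm:
  4x = (4)(x + 1) + (-4)
  x + 1 = (-(1/4)x - 1/4)(-4) + (0)
The last nonzero remainder is the constant -4, so the polynomials are coprime and gcd = 1.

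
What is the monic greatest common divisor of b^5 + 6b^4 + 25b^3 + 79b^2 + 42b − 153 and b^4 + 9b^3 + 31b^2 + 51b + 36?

b^2 + 6b + 9

By polynomial division,
  b^5 + 6b^4 + 25b^3 + 79b^2 + 42b − 153 = (b − 3)(b^4 + 9b^3 + 31b^2 + 51b + 36) + (21b^3 + 121b^2 + 159b − 45)
  b^4 + 9b^3 + 31b^2 + 51b + 36 = ((1/21)b + 68/441)(21b^3 + 121b^2 + 159b − 45) + ((2104/441)b^2 + (4208/147)b + 2104/49)
  21b^3 + 121b^2 + 159b − 45 = ((9261/2104)b − 2205/2104)((2104/441)b^2 + (4208/147)b + 2104/49) + (0)
Last nonzero remainder: (2104/441)b^2 + (4208/147)b + 2104/49. Dividing through by 2104/441 gives the monic gcd b^2 + 6b + 9.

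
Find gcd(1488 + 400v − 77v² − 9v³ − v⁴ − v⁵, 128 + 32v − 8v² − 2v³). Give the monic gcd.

Euclidean algorithm in ℚ[v]:
  −v⁵ − v⁴ − 9v³ − 77v² + 400v + 1488 = ((1/2)v² − (3/2)v + 37/2)(−2v³ − 8v² + 32v + 128) + (55v² − 880)
  −2v³ − 8v² + 32v + 128 = (−(2/55)v − 8/55)(55v² − 880) + (0)
Last nonzero remainder: 55v² − 880. Dividing through by 55 gives the monic gcd v² − 16.

−16 + v²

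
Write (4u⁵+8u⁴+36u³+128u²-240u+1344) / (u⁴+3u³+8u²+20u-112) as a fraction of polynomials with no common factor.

(4u²-12u+24)/(u-2)

Apply the Euclidean algorithm:
  4u⁵+8u⁴+36u³+128u²-240u+1344 = (4u-4)(u⁴+3u³+8u²+20u-112) + (16u³+80u²+288u+896)
  u⁴+3u³+8u²+20u-112 = ((1/16)u-1/8)(16u³+80u²+288u+896) + (0)
Last nonzero remainder: 16u³+80u²+288u+896. Dividing through by 16 gives the monic gcd u³+5u²+18u+56.
Cancel u³+5u²+18u+56 from numerator and denominator to get the reduced form.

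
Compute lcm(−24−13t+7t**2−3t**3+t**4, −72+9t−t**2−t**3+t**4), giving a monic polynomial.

Repeated division with remainder:
  t**4−3t**3+7t**2−13t−24 = (t**4−t**3−t**2+9t−72) + (−2t**3+8t**2−22t+48)
  t**4−t**3−t**2+9t−72 = (−(1/2)t−3/2)(−2t**3+8t**2−22t+48) + (0)
Last nonzero remainder: −2t**3+8t**2−22t+48. Dividing through by −2 gives the monic gcd t**3−4t**2+11t−24.
Then lcm(f, g) = f·g / gcd(f, g); expanding and making the result monic gives the answer.

−72−63t+8t**2−2t**3+t**5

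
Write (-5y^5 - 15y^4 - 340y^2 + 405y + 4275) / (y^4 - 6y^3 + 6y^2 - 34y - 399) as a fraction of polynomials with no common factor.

(-5y^2 - 10y + 75)/(y - 7)

Repeated division with remainder:
  -5y^5 - 15y^4 - 340y^2 + 405y + 4275 = (-5y - 45)(y^4 - 6y^3 + 6y^2 - 34y - 399) + (-240y^3 - 240y^2 - 3120y - 13680)
  y^4 - 6y^3 + 6y^2 - 34y - 399 = (-(1/240)y + 7/240)(-240y^3 - 240y^2 - 3120y - 13680) + (0)
Last nonzero remainder: -240y^3 - 240y^2 - 3120y - 13680. Dividing through by -240 gives the monic gcd y^3 + y^2 + 13y + 57.
Cancel y^3 + y^2 + 13y + 57 from numerator and denominator to get the reduced form.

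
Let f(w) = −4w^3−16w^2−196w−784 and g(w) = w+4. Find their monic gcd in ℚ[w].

w+4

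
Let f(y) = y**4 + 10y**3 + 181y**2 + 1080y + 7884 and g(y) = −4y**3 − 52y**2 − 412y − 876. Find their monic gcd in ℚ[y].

y**2 + 10y + 73

Repeated division with remainder:
  y**4 + 10y**3 + 181y**2 + 1080y + 7884 = (−(1/4)y + 3/4)(−4y**3 − 52y**2 − 412y − 876) + (117y**2 + 1170y + 8541)
  −4y**3 − 52y**2 − 412y − 876 = (−(4/117)y − 4/39)(117y**2 + 1170y + 8541) + (0)
Last nonzero remainder: 117y**2 + 1170y + 8541. Dividing through by 117 gives the monic gcd y**2 + 10y + 73.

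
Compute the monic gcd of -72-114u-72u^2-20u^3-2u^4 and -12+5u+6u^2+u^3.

12+7u+u^2

Repeated division with remainder:
  -2u^4-20u^3-72u^2-114u-72 = (-2u-8)(u^3+6u^2+5u-12) + (-14u^2-98u-168)
  u^3+6u^2+5u-12 = (-(1/14)u+1/14)(-14u^2-98u-168) + (0)
Last nonzero remainder: -14u^2-98u-168. Dividing through by -14 gives the monic gcd u^2+7u+12.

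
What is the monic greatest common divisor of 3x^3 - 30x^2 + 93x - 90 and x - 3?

Repeated division with remainder:
  3x^3 - 30x^2 + 93x - 90 = (3x^2 - 21x + 30)(x - 3) + (0)
The last nonzero remainder x - 3 is already monic.

x - 3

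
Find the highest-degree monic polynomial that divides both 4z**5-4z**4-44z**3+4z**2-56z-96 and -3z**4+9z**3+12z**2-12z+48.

z**3-5z**2+6z-8

By polynomial division,
  4z**5-4z**4-44z**3+4z**2-56z-96 = (-(4/3)z-8/3)(-3z**4+9z**3+12z**2-12z+48) + (-4z**3+20z**2-24z+32)
  -3z**4+9z**3+12z**2-12z+48 = ((3/4)z+3/2)(-4z**3+20z**2-24z+32) + (0)
Last nonzero remainder: -4z**3+20z**2-24z+32. Dividing through by -4 gives the monic gcd z**3-5z**2+6z-8.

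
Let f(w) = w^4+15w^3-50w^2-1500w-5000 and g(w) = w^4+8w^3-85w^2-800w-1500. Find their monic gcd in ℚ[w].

Euclidean algorithm in ℚ[w]:
  w^4+15w^3-50w^2-1500w-5000 = (w^4+8w^3-85w^2-800w-1500) + (7w^3+35w^2-700w-3500)
  w^4+8w^3-85w^2-800w-1500 = ((1/7)w+3/7)(7w^3+35w^2-700w-3500) + (0)
Last nonzero remainder: 7w^3+35w^2-700w-3500. Dividing through by 7 gives the monic gcd w^3+5w^2-100w-500.

w^3+5w^2-100w-500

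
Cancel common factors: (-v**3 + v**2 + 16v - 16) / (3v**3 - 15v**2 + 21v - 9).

By polynomial division,
  -v**3 + v**2 + 16v - 16 = (-1/3)(3v**3 - 15v**2 + 21v - 9) + (-4v**2 + 23v - 19)
  3v**3 - 15v**2 + 21v - 9 = (-(3/4)v - 9/16)(-4v**2 + 23v - 19) + ((315/16)v - 315/16)
  -4v**2 + 23v - 19 = (-(64/315)v + 304/315)((315/16)v - 315/16) + (0)
Last nonzero remainder: (315/16)v - 315/16. Dividing through by 315/16 gives the monic gcd v - 1.
Cancel v - 1 from numerator and denominator to get the reduced form.

(-v**2 + 16)/(3v**2 - 12v + 9)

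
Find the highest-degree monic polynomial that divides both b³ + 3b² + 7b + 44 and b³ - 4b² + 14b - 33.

b² - b + 11

Apply the Euclidean algorithm:
  b³ + 3b² + 7b + 44 = (b³ - 4b² + 14b - 33) + (7b² - 7b + 77)
  b³ - 4b² + 14b - 33 = ((1/7)b - 3/7)(7b² - 7b + 77) + (0)
Last nonzero remainder: 7b² - 7b + 77. Dividing through by 7 gives the monic gcd b² - b + 11.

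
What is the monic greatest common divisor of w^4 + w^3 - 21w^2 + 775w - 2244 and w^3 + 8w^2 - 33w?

w^2 + 8w - 33

Apply the Euclidean algorithm:
  w^4 + w^3 - 21w^2 + 775w - 2244 = (w - 7)(w^3 + 8w^2 - 33w) + (68w^2 + 544w - 2244)
  w^3 + 8w^2 - 33w = ((1/68)w)(68w^2 + 544w - 2244) + (0)
Last nonzero remainder: 68w^2 + 544w - 2244. Dividing through by 68 gives the monic gcd w^2 + 8w - 33.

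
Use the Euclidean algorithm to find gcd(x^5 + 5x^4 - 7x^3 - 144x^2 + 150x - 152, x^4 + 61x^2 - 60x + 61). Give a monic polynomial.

x^2 - x + 1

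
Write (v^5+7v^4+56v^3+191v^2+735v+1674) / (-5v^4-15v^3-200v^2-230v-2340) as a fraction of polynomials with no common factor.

Repeated division with remainder:
  v^5+7v^4+56v^3+191v^2+735v+1674 = (-(1/5)v-4/5)(-5v^4-15v^3-200v^2-230v-2340) + (4v^3-15v^2+83v-198)
  -5v^4-15v^3-200v^2-230v-2340 = (-(5/4)v-135/16)(4v^3-15v^2+83v-198) + (-(3565/16)v^2+(3565/16)v-32085/8)
  4v^3-15v^2+83v-198 = (-(64/3565)v+176/3565)(-(3565/16)v^2+(3565/16)v-32085/8) + (0)
Last nonzero remainder: -(3565/16)v^2+(3565/16)v-32085/8. Dividing through by -3565/16 gives the monic gcd v^2-v+18.
Cancel v^2-v+18 from numerator and denominator to get the reduced form.

(-v^3-8v^2-46v-93)/(5v^2+20v+130)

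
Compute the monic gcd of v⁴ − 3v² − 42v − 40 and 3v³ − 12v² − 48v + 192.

By polynomial division,
  v⁴ − 3v² − 42v − 40 = ((1/3)v + 4/3)(3v³ − 12v² − 48v + 192) + (29v² − 42v − 296)
  3v³ − 12v² − 48v + 192 = ((3/29)v − 222/841)(29v² − 42v − 296) + (−(23940/841)v + 95760/841)
  29v² − 42v − 296 = (−(24389/23940)v − 31117/11970)(−(23940/841)v + 95760/841) + (0)
Last nonzero remainder: −(23940/841)v + 95760/841. Dividing through by −23940/841 gives the monic gcd v − 4.

v − 4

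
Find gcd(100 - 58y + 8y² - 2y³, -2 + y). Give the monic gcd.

By polynomial division,
  -2y³ + 8y² - 58y + 100 = (-2y² + 4y - 50)(y - 2) + (0)
The last nonzero remainder y - 2 is already monic.

-2 + y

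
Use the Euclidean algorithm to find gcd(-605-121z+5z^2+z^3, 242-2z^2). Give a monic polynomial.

-121+z^2

Apply the Euclidean algorithm:
  z^3+5z^2-121z-605 = (-(1/2)z-5/2)(-2z^2+242) + (0)
Last nonzero remainder: -2z^2+242. Dividing through by -2 gives the monic gcd z^2-121.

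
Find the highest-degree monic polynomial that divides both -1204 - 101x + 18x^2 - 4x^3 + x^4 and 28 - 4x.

-7 + x

Apply the Euclidean algorithm:
  x^4 - 4x^3 + 18x^2 - 101x - 1204 = (-(1/4)x^3 - (3/4)x^2 - (39/4)x - 43)(-4x + 28) + (0)
Last nonzero remainder: -4x + 28. Dividing through by -4 gives the monic gcd x - 7.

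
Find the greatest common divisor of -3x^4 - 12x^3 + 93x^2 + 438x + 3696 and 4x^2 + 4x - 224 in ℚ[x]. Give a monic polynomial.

x^2 + x - 56

Apply the Euclidean algorithm:
  -3x^4 - 12x^3 + 93x^2 + 438x + 3696 = (-(3/4)x^2 - (9/4)x - 33/2)(4x^2 + 4x - 224) + (0)
Last nonzero remainder: 4x^2 + 4x - 224. Dividing through by 4 gives the monic gcd x^2 + x - 56.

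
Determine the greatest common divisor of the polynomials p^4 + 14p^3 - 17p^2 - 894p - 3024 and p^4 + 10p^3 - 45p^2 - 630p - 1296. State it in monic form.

p^3 + 7p^2 - 66p - 432

Euclidean algorithm in ℚ[p]:
  p^4 + 14p^3 - 17p^2 - 894p - 3024 = (p^4 + 10p^3 - 45p^2 - 630p - 1296) + (4p^3 + 28p^2 - 264p - 1728)
  p^4 + 10p^3 - 45p^2 - 630p - 1296 = ((1/4)p + 3/4)(4p^3 + 28p^2 - 264p - 1728) + (0)
Last nonzero remainder: 4p^3 + 28p^2 - 264p - 1728. Dividing through by 4 gives the monic gcd p^3 + 7p^2 - 66p - 432.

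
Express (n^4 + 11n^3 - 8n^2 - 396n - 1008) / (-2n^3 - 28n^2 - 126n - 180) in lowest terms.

By polynomial division,
  n^4 + 11n^3 - 8n^2 - 396n - 1008 = (-(1/2)n + 3/2)(-2n^3 - 28n^2 - 126n - 180) + (-29n^2 - 297n - 738)
  -2n^3 - 28n^2 - 126n - 180 = ((2/29)n + 218/841)(-29n^2 - 297n - 738) + ((1584/841)n + 9504/841)
  -29n^2 - 297n - 738 = (-(24389/1584)n - 34481/528)((1584/841)n + 9504/841) + (0)
Last nonzero remainder: (1584/841)n + 9504/841. Dividing through by 1584/841 gives the monic gcd n + 6.
Cancel n + 6 from numerator and denominator to get the reduced form.

(-n^3 - 5n^2 + 38n + 168)/(2n^2 + 16n + 30)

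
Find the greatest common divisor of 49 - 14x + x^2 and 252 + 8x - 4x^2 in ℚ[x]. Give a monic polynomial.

By polynomial division,
  x^2 - 14x + 49 = (-1/4)(-4x^2 + 8x + 252) + (-12x + 112)
  -4x^2 + 8x + 252 = ((1/3)x + 22/9)(-12x + 112) + (-196/9)
  -12x + 112 = ((27/49)x - 36/7)(-196/9) + (0)
The last nonzero remainder is the constant -196/9, so the polynomials are coprime and gcd = 1.

1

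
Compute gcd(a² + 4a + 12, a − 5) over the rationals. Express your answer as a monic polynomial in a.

Euclidean algorithm in ℚ[a]:
  a² + 4a + 12 = (a + 9)(a − 5) + (57)
  a − 5 = ((1/57)a − 5/57)(57) + (0)
The last nonzero remainder is the constant 57, so the polynomials are coprime and gcd = 1.

1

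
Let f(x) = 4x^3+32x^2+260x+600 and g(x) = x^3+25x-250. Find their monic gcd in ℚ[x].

x^2+5x+50

Apply the Euclidean algorithm:
  4x^3+32x^2+260x+600 = (4)(x^3+25x-250) + (32x^2+160x+1600)
  x^3+25x-250 = ((1/32)x-5/32)(32x^2+160x+1600) + (0)
Last nonzero remainder: 32x^2+160x+1600. Dividing through by 32 gives the monic gcd x^2+5x+50.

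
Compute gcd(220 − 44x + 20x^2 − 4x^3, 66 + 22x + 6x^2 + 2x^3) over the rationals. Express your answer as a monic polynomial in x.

Euclidean algorithm in ℚ[x]:
  −4x^3 + 20x^2 − 44x + 220 = (−2)(2x^3 + 6x^2 + 22x + 66) + (32x^2 + 352)
  2x^3 + 6x^2 + 22x + 66 = ((1/16)x + 3/16)(32x^2 + 352) + (0)
Last nonzero remainder: 32x^2 + 352. Dividing through by 32 gives the monic gcd x^2 + 11.

11 + x^2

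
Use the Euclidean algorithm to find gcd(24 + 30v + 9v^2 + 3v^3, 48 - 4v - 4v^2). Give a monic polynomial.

Apply the Euclidean algorithm:
  3v^3 + 9v^2 + 30v + 24 = (-(3/4)v - 3/2)(-4v^2 - 4v + 48) + (60v + 96)
  -4v^2 - 4v + 48 = (-(1/15)v + 1/25)(60v + 96) + (1104/25)
  60v + 96 = ((125/92)v + 50/23)(1104/25) + (0)
The last nonzero remainder is the constant 1104/25, so the polynomials are coprime and gcd = 1.

1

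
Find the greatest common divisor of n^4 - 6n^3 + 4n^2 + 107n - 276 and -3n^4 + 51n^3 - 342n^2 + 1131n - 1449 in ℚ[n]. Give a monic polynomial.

Repeated division with remainder:
  n^4 - 6n^3 + 4n^2 + 107n - 276 = (-1/3)(-3n^4 + 51n^3 - 342n^2 + 1131n - 1449) + (11n^3 - 110n^2 + 484n - 759)
  -3n^4 + 51n^3 - 342n^2 + 1131n - 1449 = (-(3/11)n + 21/11)(11n^3 - 110n^2 + 484n - 759) + (0)
Last nonzero remainder: 11n^3 - 110n^2 + 484n - 759. Dividing through by 11 gives the monic gcd n^3 - 10n^2 + 44n - 69.

n^3 - 10n^2 + 44n - 69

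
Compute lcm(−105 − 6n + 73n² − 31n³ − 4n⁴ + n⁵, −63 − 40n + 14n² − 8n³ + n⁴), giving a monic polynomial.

Repeated division with remainder:
  n⁵ − 4n⁴ − 31n³ + 73n² − 6n − 105 = (n + 4)(n⁴ − 8n³ + 14n² − 40n − 63) + (−13n³ + 57n² + 217n + 147)
  n⁴ − 8n³ + 14n² − 40n − 63 = (−(1/13)n + 47/169)(−13n³ + 57n² + 217n + 147) + ((2508/169)n² − (15048/169)n − 17556/169)
  −13n³ + 57n² + 217n + 147 = (−(2197/2508)n − 1183/836)((2508/169)n² − (15048/169)n − 17556/169) + (0)
Last nonzero remainder: (2508/169)n² − (15048/169)n − 17556/169. Dividing through by 2508/169 gives the monic gcd n² − 6n − 7.
Then lcm(f, g) = f·g / gcd(f, g); expanding and making the result monic gives the answer.

−945 + 156n + 564n² − 431n³ + 99n⁴ − 14n⁵ − 6n⁶ + n⁷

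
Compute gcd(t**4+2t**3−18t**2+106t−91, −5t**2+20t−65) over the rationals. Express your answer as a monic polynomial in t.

t**2−4t+13

Repeated division with remainder:
  t**4+2t**3−18t**2+106t−91 = (−(1/5)t**2−(6/5)t+7/5)(−5t**2+20t−65) + (0)
Last nonzero remainder: −5t**2+20t−65. Dividing through by −5 gives the monic gcd t**2−4t+13.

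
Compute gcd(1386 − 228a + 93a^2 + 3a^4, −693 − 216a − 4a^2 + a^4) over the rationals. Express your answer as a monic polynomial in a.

By polynomial division,
  3a^4 + 93a^2 − 228a + 1386 = (3)(a^4 − 4a^2 − 216a − 693) + (105a^2 + 420a + 3465)
  a^4 − 4a^2 − 216a − 693 = ((1/105)a^2 − (4/105)a − 1/5)(105a^2 + 420a + 3465) + (0)
Last nonzero remainder: 105a^2 + 420a + 3465. Dividing through by 105 gives the monic gcd a^2 + 4a + 33.

33 + 4a + a^2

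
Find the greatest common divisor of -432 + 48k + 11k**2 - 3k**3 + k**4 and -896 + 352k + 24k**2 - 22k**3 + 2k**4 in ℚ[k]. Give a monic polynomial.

Euclidean algorithm in ℚ[k]:
  k**4 - 3k**3 + 11k**2 + 48k - 432 = (1/2)(2k**4 - 22k**3 + 24k**2 + 352k - 896) + (8k**3 - k**2 - 128k + 16)
  2k**4 - 22k**3 + 24k**2 + 352k - 896 = ((1/4)k - 87/32)(8k**3 - k**2 - 128k + 16) + ((1705/32)k**2 - 1705/2)
  8k**3 - k**2 - 128k + 16 = ((256/1705)k - 32/1705)((1705/32)k**2 - 1705/2) + (0)
Last nonzero remainder: (1705/32)k**2 - 1705/2. Dividing through by 1705/32 gives the monic gcd k**2 - 16.

-16 + k**2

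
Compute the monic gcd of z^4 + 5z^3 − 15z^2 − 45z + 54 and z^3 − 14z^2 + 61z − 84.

Euclidean algorithm in ℚ[z]:
  z^4 + 5z^3 − 15z^2 − 45z + 54 = (z + 19)(z^3 − 14z^2 + 61z − 84) + (190z^2 − 1120z + 1650)
  z^3 − 14z^2 + 61z − 84 = ((1/190)z − 77/1805)(190z^2 − 1120z + 1650) + ((1638/361)z − 4914/361)
  190z^2 − 1120z + 1650 = ((34295/819)z − 99275/819)((1638/361)z − 4914/361) + (0)
Last nonzero remainder: (1638/361)z − 4914/361. Dividing through by 1638/361 gives the monic gcd z − 3.

z − 3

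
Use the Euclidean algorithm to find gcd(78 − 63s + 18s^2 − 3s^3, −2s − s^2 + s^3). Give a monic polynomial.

−2 + s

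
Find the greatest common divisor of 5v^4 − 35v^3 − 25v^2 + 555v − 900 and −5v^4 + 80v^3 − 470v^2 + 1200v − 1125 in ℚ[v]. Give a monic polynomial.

Euclidean algorithm in ℚ[v]:
  5v^4 − 35v^3 − 25v^2 + 555v − 900 = (−1)(−5v^4 + 80v^3 − 470v^2 + 1200v − 1125) + (45v^3 − 495v^2 + 1755v − 2025)
  −5v^4 + 80v^3 − 470v^2 + 1200v − 1125 = (−(1/9)v + 5/9)(45v^3 − 495v^2 + 1755v − 2025) + (0)
Last nonzero remainder: 45v^3 − 495v^2 + 1755v − 2025. Dividing through by 45 gives the monic gcd v^3 − 11v^2 + 39v − 45.

v^3 − 11v^2 + 39v − 45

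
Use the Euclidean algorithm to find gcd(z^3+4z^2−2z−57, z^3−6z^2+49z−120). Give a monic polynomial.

Repeated division with remainder:
  z^3+4z^2−2z−57 = (z^3−6z^2+49z−120) + (10z^2−51z+63)
  z^3−6z^2+49z−120 = ((1/10)z−9/100)(10z^2−51z+63) + ((3811/100)z−11433/100)
  10z^2−51z+63 = ((1000/3811)z−2100/3811)((3811/100)z−11433/100) + (0)
Last nonzero remainder: (3811/100)z−11433/100. Dividing through by 3811/100 gives the monic gcd z−3.

z−3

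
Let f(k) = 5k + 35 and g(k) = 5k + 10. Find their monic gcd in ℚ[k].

1

Euclidean algorithm in ℚ[k]:
  5k + 35 = (5k + 10) + (25)
  5k + 10 = ((1/5)k + 2/5)(25) + (0)
The last nonzero remainder is the constant 25, so the polynomials are coprime and gcd = 1.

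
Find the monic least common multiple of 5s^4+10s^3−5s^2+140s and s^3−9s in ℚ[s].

s^6+2s^5−10s^4+10s^3+9s^2−252s

Apply the Euclidean algorithm:
  5s^4+10s^3−5s^2+140s = (5s+10)(s^3−9s) + (40s^2+230s)
  s^3−9s = ((1/40)s−23/160)(40s^2+230s) + ((385/16)s)
  40s^2+230s = ((128/77)s+736/77)((385/16)s) + (0)
Last nonzero remainder: (385/16)s. Dividing through by 385/16 gives the monic gcd s.
Then lcm(f, g) = f·g / gcd(f, g); expanding and making the result monic gives the answer.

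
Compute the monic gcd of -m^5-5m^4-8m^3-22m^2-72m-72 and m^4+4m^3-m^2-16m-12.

m^2+5m+6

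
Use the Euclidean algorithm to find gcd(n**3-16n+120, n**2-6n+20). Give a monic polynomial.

By polynomial division,
  n**3-16n+120 = (n+6)(n**2-6n+20) + (0)
The last nonzero remainder n**2-6n+20 is already monic.

n**2-6n+20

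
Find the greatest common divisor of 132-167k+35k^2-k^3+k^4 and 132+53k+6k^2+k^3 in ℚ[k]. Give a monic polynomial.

Repeated division with remainder:
  k^4-k^3+35k^2-167k+132 = (k-7)(k^3+6k^2+53k+132) + (24k^2+72k+1056)
  k^3+6k^2+53k+132 = ((1/24)k+1/8)(24k^2+72k+1056) + (0)
Last nonzero remainder: 24k^2+72k+1056. Dividing through by 24 gives the monic gcd k^2+3k+44.

44+3k+k^2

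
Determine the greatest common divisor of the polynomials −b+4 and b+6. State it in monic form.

1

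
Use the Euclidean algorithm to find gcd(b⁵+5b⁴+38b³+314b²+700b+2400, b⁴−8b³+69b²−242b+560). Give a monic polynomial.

By polynomial division,
  b⁵+5b⁴+38b³+314b²+700b+2400 = (b+13)(b⁴−8b³+69b²−242b+560) + (73b³−341b²+3286b−4880)
  b⁴−8b³+69b²−242b+560 = ((1/73)b−243/5329)(73b³−341b²+3286b−4880) + ((44960/5329)b²−(134880/5329)b+1798400/5329)
  73b³−341b²+3286b−4880 = ((389017/44960)b−325069/22480)((44960/5329)b²−(134880/5329)b+1798400/5329) + (0)
Last nonzero remainder: (44960/5329)b²−(134880/5329)b+1798400/5329. Dividing through by 44960/5329 gives the monic gcd b²−3b+40.

b²−3b+40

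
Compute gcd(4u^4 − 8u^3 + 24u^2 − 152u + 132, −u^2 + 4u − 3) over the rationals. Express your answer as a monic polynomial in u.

Euclidean algorithm in ℚ[u]:
  4u^4 − 8u^3 + 24u^2 − 152u + 132 = (−4u^2 − 8u − 44)(−u^2 + 4u − 3) + (0)
Last nonzero remainder: −u^2 + 4u − 3. Dividing through by −1 gives the monic gcd u^2 − 4u + 3.

u^2 − 4u + 3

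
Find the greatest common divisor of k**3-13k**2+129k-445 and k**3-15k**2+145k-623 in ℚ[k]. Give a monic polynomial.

k**2-8k+89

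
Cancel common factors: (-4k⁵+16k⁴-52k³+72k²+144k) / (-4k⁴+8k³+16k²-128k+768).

(k³-2k²-3k)/(k²-16)

Euclidean algorithm in ℚ[k]:
  -4k⁵+16k⁴-52k³+72k²+144k = (k-2)(-4k⁴+8k³+16k²-128k+768) + (-52k³+232k²-880k+1536)
  -4k⁴+8k³+16k²-128k+768 = ((1/13)k+32/169)(-52k³+232k²-880k+1536) + ((6720/169)k²-(13440/169)k+80640/169)
  -52k³+232k²-880k+1536 = (-(2197/1680)k+338/105)((6720/169)k²-(13440/169)k+80640/169) + (0)
Last nonzero remainder: (6720/169)k²-(13440/169)k+80640/169. Dividing through by 6720/169 gives the monic gcd k²-2k+12.
Cancel k²-2k+12 from numerator and denominator to get the reduced form.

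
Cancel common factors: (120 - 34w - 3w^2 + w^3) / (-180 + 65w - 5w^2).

Repeated division with remainder:
  w^3 - 3w^2 - 34w + 120 = (-(1/5)w - 2)(-5w^2 + 65w - 180) + (60w - 240)
  -5w^2 + 65w - 180 = (-(1/12)w + 3/4)(60w - 240) + (0)
Last nonzero remainder: 60w - 240. Dividing through by 60 gives the monic gcd w - 4.
Cancel w - 4 from numerator and denominator to get the reduced form.

(30 - w - w^2)/(-45 + 5w)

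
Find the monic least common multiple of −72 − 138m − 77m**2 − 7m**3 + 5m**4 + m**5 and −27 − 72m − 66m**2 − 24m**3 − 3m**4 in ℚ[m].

−72 − 210m − 215m**2 − 84m**3 − 2m**4 + 6m**5 + m**6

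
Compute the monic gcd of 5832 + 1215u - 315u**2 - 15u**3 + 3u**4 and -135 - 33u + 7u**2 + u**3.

By polynomial division,
  3u**4 - 15u**3 - 315u**2 + 1215u + 5832 = (3u - 36)(u**3 + 7u**2 - 33u - 135) + (36u**2 + 432u + 972)
  u**3 + 7u**2 - 33u - 135 = ((1/36)u - 5/36)(36u**2 + 432u + 972) + (0)
Last nonzero remainder: 36u**2 + 432u + 972. Dividing through by 36 gives the monic gcd u**2 + 12u + 27.

27 + 12u + u**2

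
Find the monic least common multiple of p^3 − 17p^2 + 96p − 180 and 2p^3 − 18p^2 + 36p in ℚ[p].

Repeated division with remainder:
  p^3 − 17p^2 + 96p − 180 = (1/2)(2p^3 − 18p^2 + 36p) + (−8p^2 + 78p − 180)
  2p^3 − 18p^2 + 36p = (−(1/4)p − 3/16)(−8p^2 + 78p − 180) + ((45/8)p − 135/4)
  −8p^2 + 78p − 180 = (−(64/45)p + 16/3)((45/8)p − 135/4) + (0)
Last nonzero remainder: (45/8)p − 135/4. Dividing through by 45/8 gives the monic gcd p − 6.
Then lcm(f, g) = f·g / gcd(f, g); expanding and making the result monic gives the answer.

p^5 − 20p^4 + 147p^3 − 468p^2 + 540p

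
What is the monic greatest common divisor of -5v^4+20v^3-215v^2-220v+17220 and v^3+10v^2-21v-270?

v+6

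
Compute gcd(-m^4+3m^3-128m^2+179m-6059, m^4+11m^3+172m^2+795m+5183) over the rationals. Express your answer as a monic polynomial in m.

m^2+4m+73

By polynomial division,
  -m^4+3m^3-128m^2+179m-6059 = (-1)(m^4+11m^3+172m^2+795m+5183) + (14m^3+44m^2+974m-876)
  m^4+11m^3+172m^2+795m+5183 = ((1/14)m+55/98)(14m^3+44m^2+974m-876) + ((3809/49)m^2+(15236/49)m+278057/49)
  14m^3+44m^2+974m-876 = ((686/3809)m-588/3809)((3809/49)m^2+(15236/49)m+278057/49) + (0)
Last nonzero remainder: (3809/49)m^2+(15236/49)m+278057/49. Dividing through by 3809/49 gives the monic gcd m^2+4m+73.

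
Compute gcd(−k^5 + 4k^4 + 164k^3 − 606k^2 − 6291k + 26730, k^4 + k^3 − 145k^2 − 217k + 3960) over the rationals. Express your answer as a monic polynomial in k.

k^3 − 7k^2 − 89k + 495

Repeated division with remainder:
  −k^5 + 4k^4 + 164k^3 − 606k^2 − 6291k + 26730 = (−k + 5)(k^4 + k^3 − 145k^2 − 217k + 3960) + (14k^3 − 98k^2 − 1246k + 6930)
  k^4 + k^3 − 145k^2 − 217k + 3960 = ((1/14)k + 4/7)(14k^3 − 98k^2 − 1246k + 6930) + (0)
Last nonzero remainder: 14k^3 − 98k^2 − 1246k + 6930. Dividing through by 14 gives the monic gcd k^3 − 7k^2 − 89k + 495.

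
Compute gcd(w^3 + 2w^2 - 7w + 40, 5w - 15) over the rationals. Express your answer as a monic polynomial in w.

Euclidean algorithm in ℚ[w]:
  w^3 + 2w^2 - 7w + 40 = ((1/5)w^2 + w + 8/5)(5w - 15) + (64)
  5w - 15 = ((5/64)w - 15/64)(64) + (0)
The last nonzero remainder is the constant 64, so the polynomials are coprime and gcd = 1.

1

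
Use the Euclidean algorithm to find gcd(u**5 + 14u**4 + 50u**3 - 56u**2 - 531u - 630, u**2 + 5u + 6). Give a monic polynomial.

u**2 + 5u + 6

Apply the Euclidean algorithm:
  u**5 + 14u**4 + 50u**3 - 56u**2 - 531u - 630 = (u**3 + 9u**2 - u - 105)(u**2 + 5u + 6) + (0)
The last nonzero remainder u**2 + 5u + 6 is already monic.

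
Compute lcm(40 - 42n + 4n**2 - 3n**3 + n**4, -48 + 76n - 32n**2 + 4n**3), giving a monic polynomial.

-120 + 166n - 54n**2 + 13n**3 - 6n**4 + n**5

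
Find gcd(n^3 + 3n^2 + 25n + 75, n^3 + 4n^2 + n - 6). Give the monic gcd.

n + 3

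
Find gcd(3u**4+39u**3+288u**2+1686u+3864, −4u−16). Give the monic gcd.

u+4

Repeated division with remainder:
  3u**4+39u**3+288u**2+1686u+3864 = (−(3/4)u**3−(27/4)u**2−45u−483/2)(−4u−16) + (0)
Last nonzero remainder: −4u−16. Dividing through by −4 gives the monic gcd u+4.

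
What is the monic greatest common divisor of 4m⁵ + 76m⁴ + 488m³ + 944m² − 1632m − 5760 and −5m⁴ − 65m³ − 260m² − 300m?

m² + 11m + 30

By polynomial division,
  4m⁵ + 76m⁴ + 488m³ + 944m² − 1632m − 5760 = (−(4/5)m − 24/5)(−5m⁴ − 65m³ − 260m² − 300m) + (−32m³ − 544m² − 3072m − 5760)
  −5m⁴ − 65m³ − 260m² − 300m = ((5/32)m − 5/8)(−32m³ − 544m² − 3072m − 5760) + (−120m² − 1320m − 3600)
  −32m³ − 544m² − 3072m − 5760 = ((4/15)m + 8/5)(−120m² − 1320m − 3600) + (0)
Last nonzero remainder: −120m² − 1320m − 3600. Dividing through by −120 gives the monic gcd m² + 11m + 30.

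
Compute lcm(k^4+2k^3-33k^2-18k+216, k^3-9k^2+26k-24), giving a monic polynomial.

Apply the Euclidean algorithm:
  k^4+2k^3-33k^2-18k+216 = (k+11)(k^3-9k^2+26k-24) + (40k^2-280k+480)
  k^3-9k^2+26k-24 = ((1/40)k-1/20)(40k^2-280k+480) + (0)
Last nonzero remainder: 40k^2-280k+480. Dividing through by 40 gives the monic gcd k^2-7k+12.
Then lcm(f, g) = f·g / gcd(f, g); expanding and making the result monic gives the answer.

k^5-37k^3+48k^2+252k-432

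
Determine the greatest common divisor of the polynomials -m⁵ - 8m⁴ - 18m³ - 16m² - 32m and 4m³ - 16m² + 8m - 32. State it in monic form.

Apply the Euclidean algorithm:
  -m⁵ - 8m⁴ - 18m³ - 16m² - 32m = (-(1/4)m² - 3m - 16)(4m³ - 16m² + 8m - 32) + (-256m² - 512)
  4m³ - 16m² + 8m - 32 = (-(1/64)m + 1/16)(-256m² - 512) + (0)
Last nonzero remainder: -256m² - 512. Dividing through by -256 gives the monic gcd m² + 2.

m² + 2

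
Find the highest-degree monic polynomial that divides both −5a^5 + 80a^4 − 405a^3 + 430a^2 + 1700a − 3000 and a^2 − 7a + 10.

Apply the Euclidean algorithm:
  −5a^5 + 80a^4 − 405a^3 + 430a^2 + 1700a − 3000 = (−5a^3 + 45a^2 − 40a − 300)(a^2 − 7a + 10) + (0)
The last nonzero remainder a^2 − 7a + 10 is already monic.

a^2 − 7a + 10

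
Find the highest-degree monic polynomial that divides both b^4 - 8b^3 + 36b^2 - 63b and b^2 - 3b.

b^2 - 3b

Repeated division with remainder:
  b^4 - 8b^3 + 36b^2 - 63b = (b^2 - 5b + 21)(b^2 - 3b) + (0)
The last nonzero remainder b^2 - 3b is already monic.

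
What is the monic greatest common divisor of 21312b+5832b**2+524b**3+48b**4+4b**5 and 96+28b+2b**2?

Apply the Euclidean algorithm:
  4b**5+48b**4+524b**3+5832b**2+21312b = (2b**3-4b**2+222b)(2b**2+28b+96) + (0)
Last nonzero remainder: 2b**2+28b+96. Dividing through by 2 gives the monic gcd b**2+14b+48.

48+14b+b**2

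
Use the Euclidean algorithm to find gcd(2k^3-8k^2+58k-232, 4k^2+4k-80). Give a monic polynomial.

Repeated division with remainder:
  2k^3-8k^2+58k-232 = ((1/2)k-5/2)(4k^2+4k-80) + (108k-432)
  4k^2+4k-80 = ((1/27)k+5/27)(108k-432) + (0)
Last nonzero remainder: 108k-432. Dividing through by 108 gives the monic gcd k-4.

k-4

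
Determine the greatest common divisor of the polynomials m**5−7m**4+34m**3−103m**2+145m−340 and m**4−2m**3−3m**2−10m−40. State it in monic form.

Repeated division with remainder:
  m**5−7m**4+34m**3−103m**2+145m−340 = (m−5)(m**4−2m**3−3m**2−10m−40) + (27m**3−108m**2+135m−540)
  m**4−2m**3−3m**2−10m−40 = ((1/27)m+2/27)(27m**3−108m**2+135m−540) + (0)
Last nonzero remainder: 27m**3−108m**2+135m−540. Dividing through by 27 gives the monic gcd m**3−4m**2+5m−20.

m**3−4m**2+5m−20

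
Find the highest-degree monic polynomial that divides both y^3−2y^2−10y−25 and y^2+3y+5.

y^2+3y+5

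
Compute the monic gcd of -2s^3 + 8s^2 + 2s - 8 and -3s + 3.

By polynomial division,
  -2s^3 + 8s^2 + 2s - 8 = ((2/3)s^2 - 2s - 8/3)(-3s + 3) + (0)
Last nonzero remainder: -3s + 3. Dividing through by -3 gives the monic gcd s - 1.

s - 1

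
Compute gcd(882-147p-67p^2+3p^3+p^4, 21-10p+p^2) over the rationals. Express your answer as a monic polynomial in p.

By polynomial division,
  p^4+3p^3-67p^2-147p+882 = (p^2+13p+42)(p^2-10p+21) + (0)
The last nonzero remainder p^2-10p+21 is already monic.

21-10p+p^2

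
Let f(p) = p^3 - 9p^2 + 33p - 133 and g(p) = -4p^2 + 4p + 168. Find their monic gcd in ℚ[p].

p - 7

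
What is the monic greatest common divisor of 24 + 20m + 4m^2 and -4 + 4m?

1

Euclidean algorithm in ℚ[m]:
  4m^2 + 20m + 24 = (m + 6)(4m - 4) + (48)
  4m - 4 = ((1/12)m - 1/12)(48) + (0)
The last nonzero remainder is the constant 48, so the polynomials are coprime and gcd = 1.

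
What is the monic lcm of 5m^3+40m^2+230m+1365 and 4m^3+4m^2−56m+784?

m^5+2m^4+26m^3+221m^2−350m+7644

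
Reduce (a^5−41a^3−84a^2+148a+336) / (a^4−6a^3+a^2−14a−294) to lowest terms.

Apply the Euclidean algorithm:
  a^5−41a^3−84a^2+148a+336 = (a+6)(a^4−6a^3+a^2−14a−294) + (−6a^3−76a^2+526a+2100)
  a^4−6a^3+a^2−14a−294 = (−(1/6)a+28/9)(−6a^3−76a^2+526a+2100) + ((2926/9)a^2−(11704/9)a−20482/3)
  −6a^3−76a^2+526a+2100 = (−(27/1463)a−450/1463)((2926/9)a^2−(11704/9)a−20482/3) + (0)
Last nonzero remainder: (2926/9)a^2−(11704/9)a−20482/3. Dividing through by 2926/9 gives the monic gcd a^2−4a−21.
Cancel a^2−4a−21 from numerator and denominator to get the reduced form.

(a^3+4a^2−4a−16)/(a^2−2a+14)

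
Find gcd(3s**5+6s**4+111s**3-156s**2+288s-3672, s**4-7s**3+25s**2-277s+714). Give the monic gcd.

s**3+25s-102

Apply the Euclidean algorithm:
  3s**5+6s**4+111s**3-156s**2+288s-3672 = (3s+27)(s**4-7s**3+25s**2-277s+714) + (225s**3+5625s-22950)
  s**4-7s**3+25s**2-277s+714 = ((1/225)s-7/225)(225s**3+5625s-22950) + (0)
Last nonzero remainder: 225s**3+5625s-22950. Dividing through by 225 gives the monic gcd s**3+25s-102.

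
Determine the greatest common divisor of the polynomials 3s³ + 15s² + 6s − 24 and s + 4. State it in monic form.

s + 4

Apply the Euclidean algorithm:
  3s³ + 15s² + 6s − 24 = (3s² + 3s − 6)(s + 4) + (0)
The last nonzero remainder s + 4 is already monic.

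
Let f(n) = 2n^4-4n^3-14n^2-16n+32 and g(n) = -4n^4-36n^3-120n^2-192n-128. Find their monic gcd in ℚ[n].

n^2+3n+4

Euclidean algorithm in ℚ[n]:
  2n^4-4n^3-14n^2-16n+32 = (-1/2)(-4n^4-36n^3-120n^2-192n-128) + (-22n^3-74n^2-112n-32)
  -4n^4-36n^3-120n^2-192n-128 = ((2/11)n+124/121)(-22n^3-74n^2-112n-32) + (-(2880/121)n^2-(8640/121)n-11520/121)
  -22n^3-74n^2-112n-32 = ((1331/1440)n+121/360)(-(2880/121)n^2-(8640/121)n-11520/121) + (0)
Last nonzero remainder: -(2880/121)n^2-(8640/121)n-11520/121. Dividing through by -2880/121 gives the monic gcd n^2+3n+4.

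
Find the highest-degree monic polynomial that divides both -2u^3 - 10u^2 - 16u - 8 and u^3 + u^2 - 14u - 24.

Euclidean algorithm in ℚ[u]:
  -2u^3 - 10u^2 - 16u - 8 = (-2)(u^3 + u^2 - 14u - 24) + (-8u^2 - 44u - 56)
  u^3 + u^2 - 14u - 24 = (-(1/8)u + 9/16)(-8u^2 - 44u - 56) + ((15/4)u + 15/2)
  -8u^2 - 44u - 56 = (-(32/15)u - 112/15)((15/4)u + 15/2) + (0)
Last nonzero remainder: (15/4)u + 15/2. Dividing through by 15/4 gives the monic gcd u + 2.

u + 2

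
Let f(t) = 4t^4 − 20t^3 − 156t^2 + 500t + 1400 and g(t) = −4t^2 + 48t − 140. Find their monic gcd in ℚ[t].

t^2 − 12t + 35

Euclidean algorithm in ℚ[t]:
  4t^4 − 20t^3 − 156t^2 + 500t + 1400 = (−t^2 − 7t − 10)(−4t^2 + 48t − 140) + (0)
Last nonzero remainder: −4t^2 + 48t − 140. Dividing through by −4 gives the monic gcd t^2 − 12t + 35.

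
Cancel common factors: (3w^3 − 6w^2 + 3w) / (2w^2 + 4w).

(3w^2 − 6w + 3)/(2w + 4)

By polynomial division,
  3w^3 − 6w^2 + 3w = ((3/2)w − 6)(2w^2 + 4w) + (27w)
  2w^2 + 4w = ((2/27)w + 4/27)(27w) + (0)
Last nonzero remainder: 27w. Dividing through by 27 gives the monic gcd w.
Cancel w from numerator and denominator to get the reduced form.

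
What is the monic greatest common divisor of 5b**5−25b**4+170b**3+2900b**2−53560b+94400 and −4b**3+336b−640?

b**3−84b+160

By polynomial division,
  5b**5−25b**4+170b**3+2900b**2−53560b+94400 = (−(5/4)b**2+(25/4)b−295/2)(−4b**3+336b−640) + (0)
Last nonzero remainder: −4b**3+336b−640. Dividing through by −4 gives the monic gcd b**3−84b+160.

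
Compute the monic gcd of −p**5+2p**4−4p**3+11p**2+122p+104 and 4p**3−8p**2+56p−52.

By polynomial division,
  −p**5+2p**4−4p**3+11p**2+122p+104 = (−(1/4)p**2+5/2)(4p**3−8p**2+56p−52) + (18p**2−18p+234)
  4p**3−8p**2+56p−52 = ((2/9)p−2/9)(18p**2−18p+234) + (0)
Last nonzero remainder: 18p**2−18p+234. Dividing through by 18 gives the monic gcd p**2−p+13.

p**2−p+13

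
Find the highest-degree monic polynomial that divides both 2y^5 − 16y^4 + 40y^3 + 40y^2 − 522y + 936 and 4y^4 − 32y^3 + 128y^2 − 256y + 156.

Apply the Euclidean algorithm:
  2y^5 − 16y^4 + 40y^3 + 40y^2 − 522y + 936 = ((1/2)y)(4y^4 − 32y^3 + 128y^2 − 256y + 156) + (−24y^3 + 168y^2 − 600y + 936)
  4y^4 − 32y^3 + 128y^2 − 256y + 156 = (−(1/6)y + 1/6)(−24y^3 + 168y^2 − 600y + 936) + (0)
Last nonzero remainder: −24y^3 + 168y^2 − 600y + 936. Dividing through by −24 gives the monic gcd y^3 − 7y^2 + 25y − 39.

y^3 − 7y^2 + 25y − 39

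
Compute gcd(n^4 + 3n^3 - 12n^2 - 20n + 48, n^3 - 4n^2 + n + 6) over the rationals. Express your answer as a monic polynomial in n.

Apply the Euclidean algorithm:
  n^4 + 3n^3 - 12n^2 - 20n + 48 = (n + 7)(n^3 - 4n^2 + n + 6) + (15n^2 - 33n + 6)
  n^3 - 4n^2 + n + 6 = ((1/15)n - 3/25)(15n^2 - 33n + 6) + (-(84/25)n + 168/25)
  15n^2 - 33n + 6 = (-(125/28)n + 25/28)(-(84/25)n + 168/25) + (0)
Last nonzero remainder: -(84/25)n + 168/25. Dividing through by -84/25 gives the monic gcd n - 2.

n - 2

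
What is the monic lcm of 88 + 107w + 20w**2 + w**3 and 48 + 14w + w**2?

By polynomial division,
  w**3 + 20w**2 + 107w + 88 = (w + 6)(w**2 + 14w + 48) + (−25w − 200)
  w**2 + 14w + 48 = (−(1/25)w − 6/25)(−25w − 200) + (0)
Last nonzero remainder: −25w − 200. Dividing through by −25 gives the monic gcd w + 8.
Then lcm(f, g) = f·g / gcd(f, g); expanding and making the result monic gives the answer.

528 + 730w + 227w**2 + 26w**3 + w**4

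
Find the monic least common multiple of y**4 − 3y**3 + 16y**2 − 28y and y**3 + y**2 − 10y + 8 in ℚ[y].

y**6 + 3y**4 + 32y**3 − 148y**2 + 112y

Repeated division with remainder:
  y**4 − 3y**3 + 16y**2 − 28y = (y − 4)(y**3 + y**2 − 10y + 8) + (30y**2 − 76y + 32)
  y**3 + y**2 − 10y + 8 = ((1/30)y + 53/450)(30y**2 − 76y + 32) + (−(476/225)y + 952/225)
  30y**2 − 76y + 32 = (−(3375/238)y + 900/119)(−(476/225)y + 952/225) + (0)
Last nonzero remainder: −(476/225)y + 952/225. Dividing through by −476/225 gives the monic gcd y − 2.
Then lcm(f, g) = f·g / gcd(f, g); expanding and making the result monic gives the answer.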